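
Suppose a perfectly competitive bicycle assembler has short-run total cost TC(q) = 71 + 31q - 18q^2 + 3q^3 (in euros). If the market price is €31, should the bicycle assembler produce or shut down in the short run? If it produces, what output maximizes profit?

Variable cost is VC = 31q - 18q^2 + 3q^3, so AVC = VC/q = 31 - 18q + 3q^2 and MC = dTC/dq = 31 - 36q + 9q^2.
AVC is minimized where dAVC/dq = -18 + 6q = 0, at q = 3; min AVC = 31 - 18·3 + 3·3^2 = €4.
Because €31 ≥ €4, revenue can cover variable cost; the firm operates.
P = MC gives -36q + 9q^2 = 0, with roots 0 and 4. Take the larger (rising MC): q* = 4.
Check: AVC at q = 4 is €7 ≤ P, so revenue covers variable cost.
Profit = P·q − TC = 31·4 − 99 = €25.

Produce at q = 4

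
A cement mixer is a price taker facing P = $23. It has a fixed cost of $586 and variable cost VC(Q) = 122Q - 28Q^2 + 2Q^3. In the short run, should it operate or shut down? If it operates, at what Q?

Shut down

Variable cost is VC = 122Q - 28Q^2 + 2Q^3, so AVC = VC/Q = 122 - 28Q + 2Q^2 and MC = dTC/dQ = 122 - 56Q + 6Q^2.
The AVC parabola has its vertex at Q = 28/4 = 7, where AVC = 122 - 28·7 + 2·7^2 = $24.
With P < min AVC ($23 < $24), every unit sold adds to the loss.
Best response: produce nothing and absorb the $586 fixed cost.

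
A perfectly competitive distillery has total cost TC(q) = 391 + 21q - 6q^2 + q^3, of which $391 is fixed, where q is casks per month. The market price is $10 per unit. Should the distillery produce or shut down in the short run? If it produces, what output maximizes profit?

Shut down

From TC, MC = TC'(q) = 21 - 12q + 3q^2 and AVC = VC/q = 21 - 6q + q^2.
The AVC parabola has its vertex at q = 6/2 = 3, where AVC = 21 - 6·3 + 3^2 = $12.
With P < min AVC ($10 < $12), every unit sold adds to the loss.
The firm minimizes its loss by shutting down and losing only its fixed cost of $391.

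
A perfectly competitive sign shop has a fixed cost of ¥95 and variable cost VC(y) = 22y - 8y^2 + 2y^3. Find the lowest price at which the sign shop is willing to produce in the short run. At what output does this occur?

The firm shuts down when price falls below the minimum of average variable cost. AVC = VC/y = 22 - 8y + 2y^2.
At the minimum of AVC, MC = AVC. MC = 22 - 16y + 6y^2; setting MC = AVC gives 4y^2 - 8y = 0, so y = 2. min AVC = 14.
The firm shuts down for any P below ¥14.

¥14 per unit, at y = 2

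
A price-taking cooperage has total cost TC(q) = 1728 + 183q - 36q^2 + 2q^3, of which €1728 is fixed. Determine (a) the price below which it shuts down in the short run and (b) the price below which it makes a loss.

Shutdown price = min AVC. AVC = 183 - 36q + 2q^2, with vertex at q = 9 and minimum €21.
ATC = 1728/q + 183 - 36q + 2q^2. Setting dATC/dq = −1728/q^2 − 36 + 4q = 0 gives q = 12 (since 4·12^3 − 36·12^2 = 1728).
min ATC = 1728/12 + 183 − 36·12 + 2·12^2 = €183. That is the break-even price.
Between these two prices the firm operates at a loss; above €183 it earns a profit.

Shutdown price = €21; break-even price = €183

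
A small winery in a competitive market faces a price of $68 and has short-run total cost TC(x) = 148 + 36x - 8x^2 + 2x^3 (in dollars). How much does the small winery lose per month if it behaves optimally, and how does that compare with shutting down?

AVC = 36 - 8x + 2x^2 has its minimum $28 at x = 2; price $68 clears that bar, so the firm operates.
MC = 36 - 16x + 6x^2. Setting P = MC and taking the root on the rising branch gives x* = 4.
TR = 68·4 = 272. TC = 148 + 144 = 292. Profit = 272 − 292 = -$20.
That loss of $20 beats the $148 the firm would lose by shutting down; producing recovers $128 of fixed cost.

Profit = -$20 at x = 4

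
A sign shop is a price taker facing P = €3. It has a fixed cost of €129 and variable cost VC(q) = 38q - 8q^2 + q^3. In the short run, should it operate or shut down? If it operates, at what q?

Shut down

Strip out fixed cost: VC = 38q - 8q^2 + q^3. Then AVC = 38 - 8q + q^2 and MC = 38 - 16q + 3q^2.
AVC hits its minimum where MC = AVC, at q = 4, giving min AVC = 38 - 8·4 + 4^2 = €22.
With P < min AVC (€3 < €22), every unit sold adds to the loss.
The firm minimizes its loss by shutting down and losing only its fixed cost of €129.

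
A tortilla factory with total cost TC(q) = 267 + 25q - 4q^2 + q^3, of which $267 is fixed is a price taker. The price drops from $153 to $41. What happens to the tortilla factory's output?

Output falls from 8 to 4

MC = 25 - 8q + 3q^2; the shutdown threshold is min AVC = $21 (at q = 2).
With P = $153 above the shutdown price, P = MC gives q = 8.
At P = $41 ≥ min AVC, set P = MC: q = 4. The firm stays open but cuts output.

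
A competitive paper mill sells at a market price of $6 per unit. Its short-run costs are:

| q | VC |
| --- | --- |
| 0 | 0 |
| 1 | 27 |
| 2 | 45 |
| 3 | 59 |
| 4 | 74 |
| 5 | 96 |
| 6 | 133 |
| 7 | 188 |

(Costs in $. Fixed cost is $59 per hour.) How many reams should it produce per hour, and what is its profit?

Compute π = P·q − TC at each output: q=0: -59; q=1: -80; q=2: -92; q=3: -100; q=4: -109; q=5: -125; q=6: -156; q=7: -205.
Profit is highest at q = 0. Equivalently, the lowest AVC in the table is 74/4 ≈ $18.50 at q = 4, and P = $6 falls below it — price never covers variable cost, so the firm shuts down and loses only its fixed cost.

q = 0 (shut down); profit = -$59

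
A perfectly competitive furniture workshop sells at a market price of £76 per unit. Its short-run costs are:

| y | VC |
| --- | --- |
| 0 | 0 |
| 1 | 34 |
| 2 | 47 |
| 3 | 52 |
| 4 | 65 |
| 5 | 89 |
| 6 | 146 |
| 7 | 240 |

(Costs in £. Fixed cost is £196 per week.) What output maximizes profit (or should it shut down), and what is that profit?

y = 6; profit = £114

Tabulate TR − TC: y=0: -196; y=1: -154; y=2: -91; y=3: -20; y=4: 43; y=5: 95; y=6: 114; y=7: 96.
Profit is maximized at y = 6. AVC there is 146/6 = £24.33 ≤ P, so producing beats shutting down (which would give -£196).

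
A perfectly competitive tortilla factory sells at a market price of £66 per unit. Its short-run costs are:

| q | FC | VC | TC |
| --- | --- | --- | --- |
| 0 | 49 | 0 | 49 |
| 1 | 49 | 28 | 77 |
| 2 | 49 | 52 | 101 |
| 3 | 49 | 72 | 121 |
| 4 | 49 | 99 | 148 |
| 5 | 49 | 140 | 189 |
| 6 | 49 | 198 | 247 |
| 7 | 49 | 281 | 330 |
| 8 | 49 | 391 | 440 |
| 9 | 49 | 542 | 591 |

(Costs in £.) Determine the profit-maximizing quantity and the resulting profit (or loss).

q = 6; profit = £149

Profit at each row (π = 66q − TC): q=0: -49; q=1: -11; q=2: 31; q=3: 77; q=4: 116; q=5: 141; q=6: 149; q=7: 132; q=8: 88; q=9: 3.
Profit is maximized at q = 6. AVC there is 198/6 = £33 ≤ P, so producing beats shutting down (which would give -£49).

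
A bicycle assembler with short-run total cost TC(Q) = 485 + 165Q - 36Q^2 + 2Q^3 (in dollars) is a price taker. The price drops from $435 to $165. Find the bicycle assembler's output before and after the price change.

Output falls from 15 to 12

AVC = 165 - 36Q + 2Q^2, minimized at Q = 9 where min AVC = $3. MC = 165 - 72Q + 6Q^2.
With P = $435 above the shutdown price, P = MC gives Q = 15.
At P = $165 ≥ min AVC, set P = MC: Q = 12. The firm stays open but cuts output.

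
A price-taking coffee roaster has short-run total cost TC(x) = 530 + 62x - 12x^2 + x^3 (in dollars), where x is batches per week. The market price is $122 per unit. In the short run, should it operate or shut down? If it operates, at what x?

Strip out fixed cost: VC = 62x - 12x^2 + x^3. Then AVC = 62 - 12x + x^2 and MC = 62 - 24x + 3x^2.
AVC hits its minimum where MC = AVC, at x = 6, giving min AVC = 62 - 12·6 + 6^2 = $26.
P = $122 exceeds min AVC = $26, so the firm stays open.
Solving P = MC: -60 - 24x + 3x^2 = 0 ⇒ x = -2 or 10. On the upward-sloping branch, x* = 10.
Check: AVC at x = 10 is $42 ≤ P, so revenue covers variable cost.
Profit = P·x − TC = 122·10 − 950 = $270.

Produce at x = 10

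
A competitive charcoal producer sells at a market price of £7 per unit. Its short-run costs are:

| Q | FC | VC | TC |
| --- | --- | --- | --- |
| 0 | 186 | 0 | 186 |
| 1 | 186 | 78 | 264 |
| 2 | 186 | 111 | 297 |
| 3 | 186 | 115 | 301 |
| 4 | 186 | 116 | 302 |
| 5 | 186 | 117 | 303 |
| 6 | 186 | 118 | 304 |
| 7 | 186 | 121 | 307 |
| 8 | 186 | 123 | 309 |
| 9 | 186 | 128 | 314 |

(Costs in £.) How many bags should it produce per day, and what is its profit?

Compute π = P·Q − TC at each output: Q=0: -186; Q=1: -257; Q=2: -283; Q=3: -280; Q=4: -274; Q=5: -268; Q=6: -262; Q=7: -258; Q=8: -253; Q=9: -251.
Profit is highest at Q = 0. Equivalently, the lowest AVC in the table is 128/9 ≈ £14.22 at Q = 9, and P = £7 falls below it — price never covers variable cost, so the firm shuts down and loses only its fixed cost.

Q = 0 (shut down); profit = -£186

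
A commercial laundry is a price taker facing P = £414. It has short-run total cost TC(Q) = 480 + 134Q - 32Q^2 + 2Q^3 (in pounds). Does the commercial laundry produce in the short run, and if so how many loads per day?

Strip out fixed cost: VC = 134Q - 32Q^2 + 2Q^3. Then AVC = 134 - 32Q + 2Q^2 and MC = 134 - 64Q + 6Q^2.
AVC hits its minimum where MC = AVC, at Q = 8, giving min AVC = 134 - 32·8 + 2·8^2 = £6.
P = £414 exceeds min AVC = £6, so the firm stays open.
Set P = MC: 414 = 134 - 64Q + 6Q^2 → -280 - 64Q + 6Q^2 = 0. The roots are Q = -10/3 and Q = 14; the profit-maximizing output is on the rising part of MC, so Q* = 14.
Check: AVC at Q = 14 is £78 ≤ P, so revenue covers variable cost.
Profit = P·Q − TC = 414·14 − 1572 = £4224.

Produce at Q = 14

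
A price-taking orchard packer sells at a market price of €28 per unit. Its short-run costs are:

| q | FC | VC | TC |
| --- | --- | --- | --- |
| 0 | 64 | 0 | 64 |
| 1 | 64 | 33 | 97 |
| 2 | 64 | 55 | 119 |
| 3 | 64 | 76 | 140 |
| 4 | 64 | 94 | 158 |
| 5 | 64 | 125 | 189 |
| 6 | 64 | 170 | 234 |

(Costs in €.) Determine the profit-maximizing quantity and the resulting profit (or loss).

q = 4; profit = -€46

Compute π = P·q − TC at each output: q=0: -64; q=1: -69; q=2: -63; q=3: -56; q=4: -46; q=5: -49; q=6: -66.
Profit is maximized at q = 4. AVC there is 94/4 = €23.50 ≤ P, so producing beats shutting down (which would give -€64).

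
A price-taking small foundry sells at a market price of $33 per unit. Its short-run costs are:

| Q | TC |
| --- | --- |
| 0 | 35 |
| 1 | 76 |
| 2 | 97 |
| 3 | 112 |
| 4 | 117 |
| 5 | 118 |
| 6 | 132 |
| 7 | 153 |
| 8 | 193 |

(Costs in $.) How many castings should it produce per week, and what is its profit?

Q = 7; profit = $78

Profit at each row (π = 33Q − TC): Q=0: -35; Q=1: -43; Q=2: -31; Q=3: -13; Q=4: 15; Q=5: 47; Q=6: 66; Q=7: 78; Q=8: 71.
Profit is maximized at Q = 7. AVC there is 118/7 = $16.86 ≤ P, so producing beats shutting down (which would give -$35).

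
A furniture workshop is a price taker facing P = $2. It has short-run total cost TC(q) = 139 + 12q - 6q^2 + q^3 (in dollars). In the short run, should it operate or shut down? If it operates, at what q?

Shut down

Variable cost is VC = 12q - 6q^2 + q^3, so AVC = VC/q = 12 - 6q + q^2 and MC = dTC/dq = 12 - 12q + 3q^2.
AVC hits its minimum where MC = AVC, at q = 3, giving min AVC = 12 - 6·3 + 3^2 = $3.
P = $2 lies below min AVC = $3; no output level covers variable cost.
The firm minimizes its loss by shutting down and losing only its fixed cost of $139.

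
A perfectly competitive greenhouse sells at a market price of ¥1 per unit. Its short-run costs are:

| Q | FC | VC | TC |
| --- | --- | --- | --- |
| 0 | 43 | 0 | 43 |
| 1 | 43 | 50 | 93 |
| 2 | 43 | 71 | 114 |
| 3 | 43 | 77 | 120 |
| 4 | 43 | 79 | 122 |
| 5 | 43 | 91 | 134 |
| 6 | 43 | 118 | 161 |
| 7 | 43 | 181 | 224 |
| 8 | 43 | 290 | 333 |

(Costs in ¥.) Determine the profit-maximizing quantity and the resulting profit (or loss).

Compute π = P·Q − TC at each output: Q=0: -43; Q=1: -92; Q=2: -112; Q=3: -117; Q=4: -118; Q=5: -129; Q=6: -155; Q=7: -217; Q=8: -325.
Profit is highest at Q = 0. Equivalently, the lowest AVC in the table is 91/5 ≈ ¥18.20 at Q = 5, and P = ¥1 falls below it — price never covers variable cost, so the firm shuts down and loses only its fixed cost.

Q = 0 (shut down); profit = -¥43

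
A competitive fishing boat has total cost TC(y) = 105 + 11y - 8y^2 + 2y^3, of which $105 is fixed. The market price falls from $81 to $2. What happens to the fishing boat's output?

MC = 11 - 16y + 6y^2; the shutdown threshold is min AVC = $3 (at y = 2).
With P = $81 above the shutdown price, P = MC gives y = 5.
At P = $2 < min AVC = $3, price no longer covers variable cost at any output, so the firm shuts down: y = 0.

Output falls from 5 to 0 (the firm shuts down)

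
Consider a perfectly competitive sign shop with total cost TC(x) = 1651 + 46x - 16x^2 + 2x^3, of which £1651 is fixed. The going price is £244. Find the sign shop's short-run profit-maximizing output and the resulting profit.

Profit = -£31 at x = 9

AVC = 46 - 16x + 2x^2 has its minimum £14 at x = 4; price £244 clears that bar, so the firm operates.
With MC = 46 - 32x + 6x^2, P = MC on the upward-sloping part at x* = 9.
TR = 244·9 = 2196. TC = 1651 + 576 = 2227. Profit = 2196 − 2227 = -£31.
That loss of £31 beats the £1651 the firm would lose by shutting down; producing recovers £1620 of fixed cost.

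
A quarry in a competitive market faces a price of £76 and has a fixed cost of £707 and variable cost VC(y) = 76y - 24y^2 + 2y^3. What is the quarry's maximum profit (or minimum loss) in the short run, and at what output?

AVC = 76 - 24y + 2y^2; min AVC = £4 at y = 6. Since P = £76 ≥ min AVC, the firm produces.
With MC = 76 - 48y + 6y^2, P = MC on the upward-sloping part at y* = 8.
TR = 76·8 = 608. TC = 707 + 96 = 803. Profit = 608 − 803 = -£195.
Shutting down would mean losing the fixed cost of £707, so operating at a loss of £195 is better by £512.

Profit = -£195 at y = 8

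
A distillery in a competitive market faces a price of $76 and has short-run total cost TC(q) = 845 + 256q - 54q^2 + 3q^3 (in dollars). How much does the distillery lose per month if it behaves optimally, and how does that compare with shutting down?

Profit = -$245 at q = 10

AVC = 256 - 54q + 3q^2 has its minimum $13 at q = 9; price $76 clears that bar, so the firm operates.
MC = 256 - 108q + 9q^2. Setting P = MC and taking the root on the rising branch gives q* = 10.
TR = 76·10 = 760. TC = 845 + 160 = 1005. Profit = 760 − 1005 = -$245.
Shutting down would mean losing the fixed cost of $845, so operating at a loss of $245 is better by $600.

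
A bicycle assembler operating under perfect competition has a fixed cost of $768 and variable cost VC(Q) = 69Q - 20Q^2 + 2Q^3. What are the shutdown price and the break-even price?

AVC = 69 - 20Q + 2Q^2; minimized at Q = 5, giving min AVC = $19. That is the shutdown price.
ATC = 768/Q + 69 - 20Q + 2Q^2. Setting dATC/dQ = −768/Q^2 − 20 + 4Q = 0 gives Q = 8 (since 4·8^3 − 20·8^2 = 768).
min ATC = 768/8 + 69 − 20·8 + 2·8^2 = $133. That is the break-even price.
For $19 ≤ P < $133 the firm produces at a loss; below $19 it shuts down.

Shutdown price = $19; break-even price = $133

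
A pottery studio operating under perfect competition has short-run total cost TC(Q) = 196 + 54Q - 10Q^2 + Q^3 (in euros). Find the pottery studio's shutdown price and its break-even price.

Shutdown price = €29; break-even price = €61

AVC = 54 - 10Q + Q^2; minimized at Q = 5, giving min AVC = €29. That is the shutdown price.
ATC = 196/Q + 54 - 10Q + Q^2. Setting dATC/dQ = −196/Q^2 − 10 + 2Q = 0 gives Q = 7 (since 2·7^3 − 10·7^2 = 196).
min ATC = 196/7 + 54 − 10·7 + 7^2 = €61. That is the break-even price.
Between these two prices the firm operates at a loss; above €61 it earns a profit.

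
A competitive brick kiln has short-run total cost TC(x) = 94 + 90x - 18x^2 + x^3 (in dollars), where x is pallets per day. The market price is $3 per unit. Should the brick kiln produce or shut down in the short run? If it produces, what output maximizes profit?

Shut down

From TC, MC = TC'(x) = 90 - 36x + 3x^2 and AVC = VC/x = 90 - 18x + x^2.
The AVC parabola has its vertex at x = 18/2 = 9, where AVC = 90 - 18·9 + 9^2 = $9.
Since P = $3 < min AVC = $9, price fails to cover variable cost at any output.
The firm minimizes its loss by shutting down and losing only its fixed cost of $94.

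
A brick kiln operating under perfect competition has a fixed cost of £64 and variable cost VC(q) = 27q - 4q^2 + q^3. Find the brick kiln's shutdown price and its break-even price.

Shutdown price = £23; break-even price = £43

Shutdown price = min AVC. AVC = 27 - 4q + q^2, with vertex at q = 2 and minimum £23.
ATC = 64/q + 27 - 4q + q^2. Setting dATC/dq = −64/q^2 − 4 + 2q = 0 gives q = 4 (since 2·4^3 − 4·4^2 = 64).
min ATC = 64/4 + 27 − 4·4 + 4^2 = £43. That is the break-even price.
For £23 ≤ P < £43 the firm produces at a loss; below £23 it shuts down.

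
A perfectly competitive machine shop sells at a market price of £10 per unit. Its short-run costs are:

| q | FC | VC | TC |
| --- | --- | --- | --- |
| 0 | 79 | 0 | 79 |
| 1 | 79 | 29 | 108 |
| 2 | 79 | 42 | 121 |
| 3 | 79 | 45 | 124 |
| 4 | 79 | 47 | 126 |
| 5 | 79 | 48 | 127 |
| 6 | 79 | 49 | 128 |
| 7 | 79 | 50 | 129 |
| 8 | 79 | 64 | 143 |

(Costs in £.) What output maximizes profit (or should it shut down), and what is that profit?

q = 7; profit = -£59

Tabulate TR − TC: q=0: -79; q=1: -98; q=2: -101; q=3: -94; q=4: -86; q=5: -77; q=6: -68; q=7: -59; q=8: -63.
Profit is maximized at q = 7. AVC there is 50/7 = £7.14 ≤ P, so producing beats shutting down (which would give -£79).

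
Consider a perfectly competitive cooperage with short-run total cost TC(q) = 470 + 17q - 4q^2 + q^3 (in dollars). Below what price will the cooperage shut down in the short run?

$13 per unit

The shutdown price is the minimum of AVC. VC = 17q - 4q^2 + q^3, so AVC = 17 - 4q + q^2.
dAVC/dq = -4 + 2q = 0 gives q = 2. min AVC = 17 - 4·2 + 2^2 = 13.
So the shutdown price is $13.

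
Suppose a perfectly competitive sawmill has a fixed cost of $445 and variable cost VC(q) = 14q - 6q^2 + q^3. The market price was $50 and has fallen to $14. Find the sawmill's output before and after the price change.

Output falls from 6 to 4

AVC = 14 - 6q + q^2, minimized at q = 3 where min AVC = $5. MC = 14 - 12q + 3q^2.
At P = $50 ≥ min AVC, set P = MC on the rising branch: q = 6.
At P = $14 ≥ min AVC, set P = MC: q = 4. The firm stays open but cuts output.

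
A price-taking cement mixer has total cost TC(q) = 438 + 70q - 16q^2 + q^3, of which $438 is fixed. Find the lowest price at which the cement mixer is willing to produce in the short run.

The shutdown price is the minimum of AVC. VC = 70q - 16q^2 + q^3, so AVC = 70 - 16q + q^2.
dAVC/dq = -16 + 2q = 0 gives q = 8. min AVC = 70 - 16·8 + 8^2 = 6.
For P < $6 the firm produces nothing.

$6 per unit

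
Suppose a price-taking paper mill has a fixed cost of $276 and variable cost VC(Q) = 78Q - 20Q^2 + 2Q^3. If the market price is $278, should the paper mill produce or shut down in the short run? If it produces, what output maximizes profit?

From TC, MC = TC'(Q) = 78 - 40Q + 6Q^2 and AVC = VC/Q = 78 - 20Q + 2Q^2.
AVC hits its minimum where MC = AVC, at Q = 5, giving min AVC = 78 - 20·5 + 2·5^2 = $28.
Since P = $278 ≥ min AVC = $28, price covers variable cost and the firm should produce.
P = MC gives -200 - 40Q + 6Q^2 = 0, with roots -10/3 and 10. Take the larger (rising MC): Q* = 10.
Check: AVC at Q = 10 is $78 ≤ P, so revenue covers variable cost.
Profit = P·Q − TC = 278·10 − 1056 = $1724.

Produce at Q = 10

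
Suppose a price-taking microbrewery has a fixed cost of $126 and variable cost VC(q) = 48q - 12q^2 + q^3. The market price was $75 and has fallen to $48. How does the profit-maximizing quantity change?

Output falls from 9 to 8

MC = 48 - 24q + 3q^2; the shutdown threshold is min AVC = $12 (at q = 6).
At P = $75 ≥ min AVC, set P = MC on the rising branch: q = 9.
At P = $48 ≥ min AVC, set P = MC: q = 8. The firm stays open but cuts output.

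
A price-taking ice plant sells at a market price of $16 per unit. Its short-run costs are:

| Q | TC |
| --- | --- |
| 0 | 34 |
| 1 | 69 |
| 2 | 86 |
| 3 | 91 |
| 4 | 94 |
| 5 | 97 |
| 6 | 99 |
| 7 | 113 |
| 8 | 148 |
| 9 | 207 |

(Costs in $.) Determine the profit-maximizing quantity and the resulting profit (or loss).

Q = 7; profit = -$1

Compute π = P·Q − TC at each output: Q=0: -34; Q=1: -53; Q=2: -54; Q=3: -43; Q=4: -30; Q=5: -17; Q=6: -3; Q=7: -1; Q=8: -20; Q=9: -63.
Profit is maximized at Q = 7. AVC there is 79/7 = $11.29 ≤ P, so producing beats shutting down (which would give -$34).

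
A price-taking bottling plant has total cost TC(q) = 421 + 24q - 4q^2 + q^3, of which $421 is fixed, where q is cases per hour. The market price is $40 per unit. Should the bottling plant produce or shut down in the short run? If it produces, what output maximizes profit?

Strip out fixed cost: VC = 24q - 4q^2 + q^3. Then AVC = 24 - 4q + q^2 and MC = 24 - 8q + 3q^2.
AVC hits its minimum where MC = AVC, at q = 2, giving min AVC = 24 - 4·2 + 2^2 = $20.
Since P = $40 ≥ min AVC = $20, price covers variable cost and the firm should produce.
Solving P = MC: -16 - 8q + 3q^2 = 0 ⇒ q = -4/3 or 4. On the upward-sloping branch, q* = 4.
Check: AVC at q = 4 is $24 ≤ P, so revenue covers variable cost.
Profit = P·q − TC = 40·4 − 517 = -$357, a loss, but smaller than the $421 fixed cost the firm would lose by shutting down.

Produce at q = 4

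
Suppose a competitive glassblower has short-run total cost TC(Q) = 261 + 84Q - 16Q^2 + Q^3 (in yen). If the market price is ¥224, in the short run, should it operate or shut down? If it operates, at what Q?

Strip out fixed cost: VC = 84Q - 16Q^2 + Q^3. Then AVC = 84 - 16Q + Q^2 and MC = 84 - 32Q + 3Q^2.
AVC is minimized where dAVC/dQ = -16 + 2Q = 0, at Q = 8; min AVC = 84 - 16·8 + 8^2 = ¥20.
Because ¥224 ≥ ¥20, revenue can cover variable cost; the firm operates.
Set P = MC: 224 = 84 - 32Q + 3Q^2 → -140 - 32Q + 3Q^2 = 0. The roots are Q = -10/3 and Q = 14; the profit-maximizing output is on the rising part of MC, so Q* = 14.
Check: AVC at Q = 14 is ¥56 ≤ P, so revenue covers variable cost.
Profit = P·Q − TC = 224·14 − 1045 = ¥2091.

Produce at Q = 14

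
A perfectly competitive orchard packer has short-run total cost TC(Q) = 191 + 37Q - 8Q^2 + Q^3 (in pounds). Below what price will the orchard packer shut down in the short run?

£21 per unit

The shutdown price is the minimum of AVC. VC = 37Q - 8Q^2 + Q^3, so AVC = 37 - 8Q + Q^2.
dAVC/dQ = -8 + 2Q = 0 gives Q = 4. min AVC = 37 - 8·4 + 4^2 = 21.
The firm shuts down for any P below £21.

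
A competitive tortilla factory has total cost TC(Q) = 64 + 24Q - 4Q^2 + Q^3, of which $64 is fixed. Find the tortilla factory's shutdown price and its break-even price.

Shutdown price = min AVC. AVC = 24 - 4Q + Q^2, with vertex at Q = 2 and minimum $20.
ATC = 64/Q + 24 - 4Q + Q^2. Setting dATC/dQ = −64/Q^2 − 4 + 2Q = 0 gives Q = 4 (since 2·4^3 − 4·4^2 = 64).
min ATC = 64/4 + 24 − 4·4 + 4^2 = $40. That is the break-even price.
For $20 ≤ P < $40 the firm produces at a loss; below $20 it shuts down.

Shutdown price = $20; break-even price = $40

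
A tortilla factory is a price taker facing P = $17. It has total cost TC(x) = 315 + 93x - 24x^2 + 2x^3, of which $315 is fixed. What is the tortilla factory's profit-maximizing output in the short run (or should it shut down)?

Shut down

Variable cost is VC = 93x - 24x^2 + 2x^3, so AVC = VC/x = 93 - 24x + 2x^2 and MC = dTC/dx = 93 - 48x + 6x^2.
AVC is minimized where dAVC/dx = -24 + 4x = 0, at x = 6; min AVC = 93 - 24·6 + 2·6^2 = $21.
With P < min AVC ($17 < $21), every unit sold adds to the loss.
Shutting down limits the loss to fixed cost, $315.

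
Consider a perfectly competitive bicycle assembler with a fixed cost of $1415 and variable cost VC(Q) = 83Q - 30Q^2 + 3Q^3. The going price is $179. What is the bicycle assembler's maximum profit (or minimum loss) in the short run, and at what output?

Profit = -$263 at Q = 8

AVC = 83 - 30Q + 3Q^2; min AVC = $8 at Q = 5. Since P = $179 ≥ min AVC, the firm produces.
With MC = 83 - 60Q + 9Q^2, P = MC on the upward-sloping part at Q* = 8.
TR = 179·8 = 1432. TC = 1415 + 280 = 1695. Profit = 1432 − 1695 = -$263.
By producing, the firm covers all variable cost plus $1152 of fixed cost; shutting down would lose the full $1415.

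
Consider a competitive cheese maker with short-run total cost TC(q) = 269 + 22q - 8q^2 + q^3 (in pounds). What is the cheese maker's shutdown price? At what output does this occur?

The firm shuts down when price falls below the minimum of average variable cost. AVC = VC/q = 22 - 8q + q^2.
At the minimum of AVC, MC = AVC. MC = 22 - 16q + 3q^2; setting MC = AVC gives 2q^2 - 8q = 0, so q = 4. min AVC = 6.
So the shutdown price is £6.

£6 per unit, at q = 4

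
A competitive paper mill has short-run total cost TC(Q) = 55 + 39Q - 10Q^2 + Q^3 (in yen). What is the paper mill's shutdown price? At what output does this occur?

¥14 per unit, at Q = 5

The shutdown price is the minimum of AVC. VC = 39Q - 10Q^2 + Q^3, so AVC = 39 - 10Q + Q^2.
dAVC/dQ = -10 + 2Q = 0 gives Q = 5. min AVC = 39 - 10·5 + 5^2 = 14.
So the shutdown price is ¥14.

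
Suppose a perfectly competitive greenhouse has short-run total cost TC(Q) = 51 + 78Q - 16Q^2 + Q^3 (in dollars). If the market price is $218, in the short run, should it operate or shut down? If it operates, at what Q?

Variable cost is VC = 78Q - 16Q^2 + Q^3, so AVC = VC/Q = 78 - 16Q + Q^2 and MC = dTC/dQ = 78 - 32Q + 3Q^2.
AVC is minimized where dAVC/dQ = -16 + 2Q = 0, at Q = 8; min AVC = 78 - 16·8 + 8^2 = $14.
Since P = $218 ≥ min AVC = $14, price covers variable cost and the firm should produce.
P = MC gives -140 - 32Q + 3Q^2 = 0, with roots -10/3 and 14. Take the larger (rising MC): Q* = 14.
Check: AVC at Q = 14 is $50 ≤ P, so revenue covers variable cost.
Profit = P·Q − TC = 218·14 − 751 = $2301.

Produce at Q = 14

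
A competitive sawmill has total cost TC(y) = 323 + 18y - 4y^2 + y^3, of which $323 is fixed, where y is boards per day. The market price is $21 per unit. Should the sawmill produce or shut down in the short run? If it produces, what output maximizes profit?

Produce at y = 3

From TC, MC = TC'(y) = 18 - 8y + 3y^2 and AVC = VC/y = 18 - 4y + y^2.
AVC hits its minimum where MC = AVC, at y = 2, giving min AVC = 18 - 4·2 + 2^2 = $14.
Since P = $21 ≥ min AVC = $14, price covers variable cost and the firm should produce.
P = MC gives -3 - 8y + 3y^2 = 0, with roots -1/3 and 3. Take the larger (rising MC): y* = 3.
Check: AVC at y = 3 is $15 ≤ P, so revenue covers variable cost.
Profit = P·y − TC = 21·3 − 368 = -$305, a loss, but smaller than the $323 fixed cost the firm would lose by shutting down.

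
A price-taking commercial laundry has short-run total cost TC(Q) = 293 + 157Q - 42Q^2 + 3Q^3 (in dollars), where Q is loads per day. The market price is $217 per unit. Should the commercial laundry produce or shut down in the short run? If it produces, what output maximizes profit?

Produce at Q = 10

Variable cost is VC = 157Q - 42Q^2 + 3Q^3, so AVC = VC/Q = 157 - 42Q + 3Q^2 and MC = dTC/dQ = 157 - 84Q + 9Q^2.
The AVC parabola has its vertex at Q = 42/6 = 7, where AVC = 157 - 42·7 + 3·7^2 = $10.
P = $217 exceeds min AVC = $10, so the firm stays open.
Set P = MC: 217 = 157 - 84Q + 9Q^2 → -60 - 84Q + 9Q^2 = 0. The roots are Q = -2/3 and Q = 10; the profit-maximizing output is on the rising part of MC, so Q* = 10.
Check: AVC at Q = 10 is $37 ≤ P, so revenue covers variable cost.
Profit = P·Q − TC = 217·10 − 663 = $1507.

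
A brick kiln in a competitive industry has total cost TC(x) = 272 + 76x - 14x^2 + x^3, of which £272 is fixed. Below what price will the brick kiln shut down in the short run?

£27 per unit

The firm shuts down when price falls below the minimum of average variable cost. AVC = VC/x = 76 - 14x + x^2.
dAVC/dx = -14 + 2x = 0 gives x = 7. min AVC = 76 - 14·7 + 7^2 = 27.
The firm shuts down for any P below £27.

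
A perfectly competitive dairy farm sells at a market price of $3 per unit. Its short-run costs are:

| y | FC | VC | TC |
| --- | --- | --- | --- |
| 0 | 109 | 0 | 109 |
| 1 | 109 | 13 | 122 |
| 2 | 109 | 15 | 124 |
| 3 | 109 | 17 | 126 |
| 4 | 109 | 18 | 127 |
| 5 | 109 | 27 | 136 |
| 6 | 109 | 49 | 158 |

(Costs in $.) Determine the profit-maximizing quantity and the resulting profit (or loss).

Compute π = P·y − TC at each output: y=0: -109; y=1: -119; y=2: -118; y=3: -117; y=4: -115; y=5: -121; y=6: -140.
Profit is highest at y = 0. Equivalently, the lowest AVC in the table is 18/4 ≈ $4.50 at y = 4, and P = $3 falls below it — price never covers variable cost, so the firm shuts down and loses only its fixed cost.

y = 0 (shut down); profit = -$109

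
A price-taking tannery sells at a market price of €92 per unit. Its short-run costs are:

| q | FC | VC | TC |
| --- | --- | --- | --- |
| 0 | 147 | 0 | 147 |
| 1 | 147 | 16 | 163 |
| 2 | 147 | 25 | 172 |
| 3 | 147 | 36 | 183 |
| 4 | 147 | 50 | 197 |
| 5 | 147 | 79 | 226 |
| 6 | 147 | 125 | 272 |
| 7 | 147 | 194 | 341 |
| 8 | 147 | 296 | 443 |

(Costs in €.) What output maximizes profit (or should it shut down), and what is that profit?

Compute π = P·q − TC at each output: q=0: -147; q=1: -71; q=2: 12; q=3: 93; q=4: 171; q=5: 234; q=6: 280; q=7: 303; q=8: 293.
Profit is maximized at q = 7. AVC there is 194/7 = €27.71 ≤ P, so producing beats shutting down (which would give -€147).

q = 7; profit = €303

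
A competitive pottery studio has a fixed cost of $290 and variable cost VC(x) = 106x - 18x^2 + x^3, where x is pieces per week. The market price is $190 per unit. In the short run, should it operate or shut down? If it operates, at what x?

Produce at x = 14

From TC, MC = TC'(x) = 106 - 36x + 3x^2 and AVC = VC/x = 106 - 18x + x^2.
AVC hits its minimum where MC = AVC, at x = 9, giving min AVC = 106 - 18·9 + 9^2 = $25.
P = $190 exceeds min AVC = $25, so the firm stays open.
Set P = MC: 190 = 106 - 36x + 3x^2 → -84 - 36x + 3x^2 = 0. The roots are x = -2 and x = 14; the profit-maximizing output is on the rising part of MC, so x* = 14.
Check: AVC at x = 14 is $50 ≤ P, so revenue covers variable cost.
Profit = P·x − TC = 190·14 − 990 = $1670.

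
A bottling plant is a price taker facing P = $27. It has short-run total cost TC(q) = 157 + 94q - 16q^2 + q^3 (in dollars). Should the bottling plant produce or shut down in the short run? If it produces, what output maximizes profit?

Strip out fixed cost: VC = 94q - 16q^2 + q^3. Then AVC = 94 - 16q + q^2 and MC = 94 - 32q + 3q^2.
The AVC parabola has its vertex at q = 16/2 = 8, where AVC = 94 - 16·8 + 8^2 = $30.
Since P = $27 < min AVC = $30, price fails to cover variable cost at any output.
Shutting down limits the loss to fixed cost, $157.

Shut down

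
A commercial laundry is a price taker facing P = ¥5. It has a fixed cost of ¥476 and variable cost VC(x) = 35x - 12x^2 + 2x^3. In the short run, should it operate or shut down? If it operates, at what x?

Shut down

From TC, MC = TC'(x) = 35 - 24x + 6x^2 and AVC = VC/x = 35 - 12x + 2x^2.
The AVC parabola has its vertex at x = 12/4 = 3, where AVC = 35 - 12·3 + 2·3^2 = ¥17.
Since P = ¥5 < min AVC = ¥17, price fails to cover variable cost at any output.
Shutting down limits the loss to fixed cost, ¥476.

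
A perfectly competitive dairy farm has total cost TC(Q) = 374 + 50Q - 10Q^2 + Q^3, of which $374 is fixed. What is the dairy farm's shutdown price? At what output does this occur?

The shutdown price is the minimum of AVC. VC = 50Q - 10Q^2 + Q^3, so AVC = 50 - 10Q + Q^2.
dAVC/dQ = -10 + 2Q = 0 gives Q = 5. min AVC = 50 - 10·5 + 5^2 = 25.
For P < $25 the firm produces nothing.

$25 per unit, at Q = 5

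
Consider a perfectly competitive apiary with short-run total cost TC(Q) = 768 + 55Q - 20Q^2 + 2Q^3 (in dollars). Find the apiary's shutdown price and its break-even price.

AVC = 55 - 20Q + 2Q^2; minimized at Q = 5, giving min AVC = $5. That is the shutdown price.
ATC = 768/Q + 55 - 20Q + 2Q^2. Setting dATC/dQ = −768/Q^2 − 20 + 4Q = 0 gives Q = 8 (since 4·8^3 − 20·8^2 = 768).
min ATC = 768/8 + 55 − 20·8 + 2·8^2 = $119. That is the break-even price.
Between these two prices the firm operates at a loss; above $119 it earns a profit.

Shutdown price = $5; break-even price = $119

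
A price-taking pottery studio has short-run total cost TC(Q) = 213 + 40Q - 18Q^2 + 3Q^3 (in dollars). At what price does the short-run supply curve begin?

Short-run supply begins at min AVC. From VC = 40Q - 18Q^2 + 3Q^3, AVC = 40 - 18Q + 3Q^2.
At the minimum of AVC, MC = AVC. MC = 40 - 36Q + 9Q^2; setting MC = AVC gives 6Q^2 - 18Q = 0, so Q = 3. min AVC = 13.
So the shutdown price is $13.

$13 per unit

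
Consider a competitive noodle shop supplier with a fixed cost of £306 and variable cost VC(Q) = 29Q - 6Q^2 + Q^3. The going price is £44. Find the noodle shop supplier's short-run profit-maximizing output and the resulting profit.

AVC = 29 - 6Q + Q^2 has its minimum £20 at Q = 3; price £44 clears that bar, so the firm operates.
With MC = 29 - 12Q + 3Q^2, P = MC on the upward-sloping part at Q* = 5.
TR = 44·5 = 220. TC = 306 + 120 = 426. Profit = 220 − 426 = -£206.
Shutting down would mean losing the fixed cost of £306, so operating at a loss of £206 is better by £100.

Profit = -£206 at Q = 5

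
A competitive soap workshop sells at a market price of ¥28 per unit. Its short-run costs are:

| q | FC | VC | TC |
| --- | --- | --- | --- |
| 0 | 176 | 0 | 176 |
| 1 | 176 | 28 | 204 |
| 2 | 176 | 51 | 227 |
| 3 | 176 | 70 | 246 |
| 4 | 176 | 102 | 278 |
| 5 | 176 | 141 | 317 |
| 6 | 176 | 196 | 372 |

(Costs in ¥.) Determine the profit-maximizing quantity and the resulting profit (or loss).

q = 3; profit = -¥162

Tabulate TR − TC: q=0: -176; q=1: -176; q=2: -171; q=3: -162; q=4: -166; q=5: -177; q=6: -204.
Profit is maximized at q = 3. AVC there is 70/3 = ¥23.33 ≤ P, so producing beats shutting down (which would give -¥176).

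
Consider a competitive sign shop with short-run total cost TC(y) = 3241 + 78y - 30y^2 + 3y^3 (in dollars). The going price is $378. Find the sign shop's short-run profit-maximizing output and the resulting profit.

AVC = 78 - 30y + 3y^2; min AVC = $3 at y = 5. Since P = $378 ≥ min AVC, the firm produces.
With MC = 78 - 60y + 9y^2, P = MC on the upward-sloping part at y* = 10.
TR = 378·10 = 3780. TC = 3241 + 780 = 4021. Profit = 3780 − 4021 = -$241.
That loss of $241 beats the $3241 the firm would lose by shutting down; producing recovers $3000 of fixed cost.

Profit = -$241 at y = 10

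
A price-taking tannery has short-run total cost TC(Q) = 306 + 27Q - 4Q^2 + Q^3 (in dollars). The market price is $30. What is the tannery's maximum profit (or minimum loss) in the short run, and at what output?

Profit = -$288 at Q = 3

AVC = 27 - 4Q + Q^2; min AVC = $23 at Q = 2. Since P = $30 ≥ min AVC, the firm produces.
With MC = 27 - 8Q + 3Q^2, P = MC on the upward-sloping part at Q* = 3.
TR = 30·3 = 90. TC = 306 + 72 = 378. Profit = 90 − 378 = -$288.
Shutting down would mean losing the fixed cost of $306, so operating at a loss of $288 is better by $18.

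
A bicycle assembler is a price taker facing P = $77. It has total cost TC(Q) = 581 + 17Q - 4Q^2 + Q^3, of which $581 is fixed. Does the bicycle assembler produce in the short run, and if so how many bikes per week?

Produce at Q = 6

Variable cost is VC = 17Q - 4Q^2 + Q^3, so AVC = VC/Q = 17 - 4Q + Q^2 and MC = dTC/dQ = 17 - 8Q + 3Q^2.
The AVC parabola has its vertex at Q = 4/2 = 2, where AVC = 17 - 4·2 + 2^2 = $13.
Because $77 ≥ $13, revenue can cover variable cost; the firm operates.
Set P = MC: 77 = 17 - 8Q + 3Q^2 → -60 - 8Q + 3Q^2 = 0. The roots are Q = -10/3 and Q = 6; the profit-maximizing output is on the rising part of MC, so Q* = 6.
Check: AVC at Q = 6 is $29 ≤ P, so revenue covers variable cost.
Profit = P·Q − TC = 77·6 − 755 = -$293, a loss, but smaller than the $581 fixed cost the firm would lose by shutting down.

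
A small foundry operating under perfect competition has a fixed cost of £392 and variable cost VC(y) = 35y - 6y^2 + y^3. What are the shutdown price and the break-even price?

Shutdown price = £26; break-even price = £98

Shutdown price = min AVC. AVC = 35 - 6y + y^2, with vertex at y = 3 and minimum £26.
ATC = 392/y + 35 - 6y + y^2. Setting dATC/dy = −392/y^2 − 6 + 2y = 0 gives y = 7 (since 2·7^3 − 6·7^2 = 392).
min ATC = 392/7 + 35 − 6·7 + 7^2 = £98. That is the break-even price.
For £26 ≤ P < £98 the firm produces at a loss; below £26 it shuts down.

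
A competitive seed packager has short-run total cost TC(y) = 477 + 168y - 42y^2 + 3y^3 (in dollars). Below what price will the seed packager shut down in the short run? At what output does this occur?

$21 per unit, at y = 7

The shutdown price is the minimum of AVC. VC = 168y - 42y^2 + 3y^3, so AVC = 168 - 42y + 3y^2.
dAVC/dy = -42 + 6y = 0 gives y = 7. min AVC = 168 - 42·7 + 3·7^2 = 21.
So the shutdown price is $21.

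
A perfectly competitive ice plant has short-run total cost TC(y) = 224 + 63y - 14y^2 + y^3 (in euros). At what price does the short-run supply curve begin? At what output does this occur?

€14 per unit, at y = 7

The firm shuts down when price falls below the minimum of average variable cost. AVC = VC/y = 63 - 14y + y^2.
dAVC/dy = -14 + 2y = 0 gives y = 7. min AVC = 63 - 14·7 + 7^2 = 14.
For P < €14 the firm produces nothing.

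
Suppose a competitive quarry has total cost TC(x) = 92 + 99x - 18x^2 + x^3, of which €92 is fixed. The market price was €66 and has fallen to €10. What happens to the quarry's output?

Output falls from 11 to 0 (the firm shuts down)

MC = 99 - 36x + 3x^2; the shutdown threshold is min AVC = €18 (at x = 9).
At P = €66 ≥ min AVC, set P = MC on the rising branch: x = 11.
At P = €10 < min AVC = €18, price no longer covers variable cost at any output, so the firm shuts down: x = 0.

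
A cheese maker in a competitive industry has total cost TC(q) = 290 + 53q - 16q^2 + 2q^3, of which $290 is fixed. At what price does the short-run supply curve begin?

The shutdown price is the minimum of AVC. VC = 53q - 16q^2 + 2q^3, so AVC = 53 - 16q + 2q^2.
At the minimum of AVC, MC = AVC. MC = 53 - 32q + 6q^2; setting MC = AVC gives 4q^2 - 16q = 0, so q = 4. min AVC = 21.
The firm shuts down for any P below $21.

$21 per unit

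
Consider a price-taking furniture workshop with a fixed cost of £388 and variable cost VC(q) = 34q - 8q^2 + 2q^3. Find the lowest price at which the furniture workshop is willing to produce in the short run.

The shutdown price is the minimum of AVC. VC = 34q - 8q^2 + 2q^3, so AVC = 34 - 8q + 2q^2.
At the minimum of AVC, MC = AVC. MC = 34 - 16q + 6q^2; setting MC = AVC gives 4q^2 - 8q = 0, so q = 2. min AVC = 26.
The firm shuts down for any P below £26.

£26 per unit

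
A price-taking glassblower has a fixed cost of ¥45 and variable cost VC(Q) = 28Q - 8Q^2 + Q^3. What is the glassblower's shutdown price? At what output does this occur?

¥12 per unit, at Q = 4

The shutdown price is the minimum of AVC. VC = 28Q - 8Q^2 + Q^3, so AVC = 28 - 8Q + Q^2.
At the minimum of AVC, MC = AVC. MC = 28 - 16Q + 3Q^2; setting MC = AVC gives 2Q^2 - 8Q = 0, so Q = 4. min AVC = 12.
For P < ¥12 the firm produces nothing.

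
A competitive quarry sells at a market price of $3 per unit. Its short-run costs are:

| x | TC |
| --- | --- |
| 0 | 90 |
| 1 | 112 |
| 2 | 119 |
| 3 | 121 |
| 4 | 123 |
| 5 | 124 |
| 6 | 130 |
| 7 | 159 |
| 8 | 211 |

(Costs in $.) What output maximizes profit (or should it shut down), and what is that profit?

x = 0 (shut down); profit = -$90

Profit at each row (π = 3x − TC): x=0: -90; x=1: -109; x=2: -113; x=3: -112; x=4: -111; x=5: -109; x=6: -112; x=7: -138; x=8: -187.
Profit is highest at x = 0. Equivalently, the lowest AVC in the table is 40/6 ≈ $6.67 at x = 6, and P = $3 falls below it — price never covers variable cost, so the firm shuts down and loses only its fixed cost.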